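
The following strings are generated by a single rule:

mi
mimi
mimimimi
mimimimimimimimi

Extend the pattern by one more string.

mimimimimimimimimimimimimimimimi

Each string is two copies of the previous one concatenated.
So the next term is two copies of mimimimimimimimi.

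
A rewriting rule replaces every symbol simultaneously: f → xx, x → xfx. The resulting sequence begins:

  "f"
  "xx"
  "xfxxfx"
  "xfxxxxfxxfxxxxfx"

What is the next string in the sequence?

Rewriting the 16 symbols of xfxxxxfxxfxxxxfx one by one yields xfx xx xfx xfx xfx xfx xx xfx xfx xx xfx xfx xfx xfx xx xfx; concatenated:

xfxxxxfxxfxxfxxfxxxxfxxfxxxxfxxfxxfxxfxxxxfx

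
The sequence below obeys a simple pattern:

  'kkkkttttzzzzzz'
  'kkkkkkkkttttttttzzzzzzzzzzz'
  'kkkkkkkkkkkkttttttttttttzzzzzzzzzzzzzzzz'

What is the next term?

kkkkkkkkkkkkkkkkttttttttttttttttzzzzzzzzzzzzzzzzzzzzz

The n-th term is 4n k's then 4n t's then 5n+1 z's (n = 1, 2, …).
Setting n = 4 gives 16, 16, 21 characters in each block.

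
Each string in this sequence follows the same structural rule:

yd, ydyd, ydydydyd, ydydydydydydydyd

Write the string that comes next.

s(k+1) = s(k)·s(k) — each term doubles the last.
Doubling ydydydydydydydyd:

ydydydydydydydydydydydydydydydyd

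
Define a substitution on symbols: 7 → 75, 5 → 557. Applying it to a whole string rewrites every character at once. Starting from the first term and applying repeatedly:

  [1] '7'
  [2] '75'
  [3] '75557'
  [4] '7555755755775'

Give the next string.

Applying the rule to each of the 13 symbols of 7555755755775 gives the pieces 75 557 557 557 75 557 557 75 557 557 75 75 557, which concatenate to the answer.

7555755755775557557755575577575557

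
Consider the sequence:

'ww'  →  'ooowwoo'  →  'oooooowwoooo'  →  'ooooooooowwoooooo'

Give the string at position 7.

Each term wraps the previous one in ooo on the left and oo on the right.
From ooooooooowwoooooo, 3 further steps: ooooooooowwoooooo → oooooooooooowwoooooooo → ooooooooooooooowwoooooooooo → (answer).

oooooooooooooooooowwoooooooooooo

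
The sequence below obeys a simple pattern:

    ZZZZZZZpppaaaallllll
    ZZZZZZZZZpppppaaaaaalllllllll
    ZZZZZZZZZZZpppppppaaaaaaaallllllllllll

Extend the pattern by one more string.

ZZZZZZZZZZZZZpppppppppaaaaaaaaaalllllllllllllll

Each string has the form Z^{2n+3} p^{2n-1} a^{2n} l^{3n}, where the shown terms are n = 2, 3, 4.
For the next term, n = 5, so the run lengths are 13, 9, 10, 15.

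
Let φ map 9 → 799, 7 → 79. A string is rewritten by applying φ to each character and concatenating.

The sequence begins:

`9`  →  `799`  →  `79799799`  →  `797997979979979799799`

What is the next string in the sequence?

7979979799799797997979979979799799797997979979979799799

Replace each of the 21 characters of 797997979979979799799 in place — 79 799 79 799 799 79 799 79 799 799 79 799 799 79 799 79 799 799 79 799 799 — and concatenate.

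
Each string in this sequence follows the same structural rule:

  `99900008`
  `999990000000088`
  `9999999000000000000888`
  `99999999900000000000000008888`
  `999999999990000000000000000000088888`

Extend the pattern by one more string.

Term n consists of 2n+1 9's, followed by 4n 0's, followed by n 8's (n = 1, 2, …).
At n = 6 the blocks have lengths 13, 24, 6.

9999999999999000000000000000000000000888888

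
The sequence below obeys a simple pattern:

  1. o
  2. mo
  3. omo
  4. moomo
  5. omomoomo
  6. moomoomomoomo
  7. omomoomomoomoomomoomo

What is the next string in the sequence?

moomoomomoomoomomoomomoomoomomoomo

Each term (from the third on) is the two preceding terms concatenated in order: term 3 = o·mo = omo.
So term 8 is moomoomomoomo·omomoomomoomoomomoomo.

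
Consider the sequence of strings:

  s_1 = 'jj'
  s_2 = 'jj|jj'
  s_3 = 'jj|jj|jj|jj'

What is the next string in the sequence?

jj|jj|jj|jj|jj|jj|jj|jj

s(k+1) = s(k)·|·s(k) — each term doubles the last with '|' between the halves.
One more doubling of jj|jj|jj|jj gives the answer.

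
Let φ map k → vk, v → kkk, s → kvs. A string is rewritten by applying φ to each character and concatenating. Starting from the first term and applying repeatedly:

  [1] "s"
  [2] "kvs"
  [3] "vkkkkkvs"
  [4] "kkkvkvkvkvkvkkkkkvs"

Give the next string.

φ(kkkvkvkvkvkvkkkkkvs) expands symbol-by-symbol to vk vk vk kkk vk kkk vk kkk vk kkk vk kkk vk vk vk vk vk kkk kvs; joining the 19 pieces gives the next term.

vkvkvkkkkvkkkkvkkkkvkkkkvkkkkvkvkvkvkvkkkkkvs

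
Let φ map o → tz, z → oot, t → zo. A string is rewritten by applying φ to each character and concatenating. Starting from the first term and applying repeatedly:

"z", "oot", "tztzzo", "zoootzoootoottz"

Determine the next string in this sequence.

oottztztzzooottztztzzotztzzozooot

Applying the rule to each of the 15 symbols of zoootzoootoottz gives the pieces oot tz tz tz zo oot tz tz tz zo tz tz zo zo oot, which concatenate to the answer.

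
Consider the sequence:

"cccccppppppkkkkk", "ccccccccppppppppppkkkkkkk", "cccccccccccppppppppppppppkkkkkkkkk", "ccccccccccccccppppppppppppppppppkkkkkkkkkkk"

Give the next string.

Each string has the form c^{3n-1} p^{4n-2} k^{2n+1}, where the shown terms are n = 2, 3, 4, 5.
For the next term, n = 6, so the run lengths are 17, 22, 13.

cccccccccccccccccppppppppppppppppppppppkkkkkkkkkkkkk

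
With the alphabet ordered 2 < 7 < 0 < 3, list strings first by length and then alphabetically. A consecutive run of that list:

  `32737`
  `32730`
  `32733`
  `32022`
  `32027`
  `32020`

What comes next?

Find the rightmost character of 32020 below 3, bump it to the next letter, and reset everything to its right to 2.

32023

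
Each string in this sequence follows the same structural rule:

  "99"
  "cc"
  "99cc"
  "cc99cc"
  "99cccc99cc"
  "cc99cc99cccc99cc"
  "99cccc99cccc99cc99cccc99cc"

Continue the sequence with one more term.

cc99cc99cccc99cc99cccc99cccc99cc99cccc99cc

From term 3 onward, concatenate the second-to-last term with the last: 99·cc = 99cc, cc·99cc = cc99cc, …
The next term joins cc99cc99cccc99cc and 99cccc99cccc99cc99cccc99cc.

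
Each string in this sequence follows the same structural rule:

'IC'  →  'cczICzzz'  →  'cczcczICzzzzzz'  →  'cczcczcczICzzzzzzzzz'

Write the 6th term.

cczcczcczcczcczICzzzzzzzzzzzzzzz

Every step adds ccz to the front and zzz to the end of the previous string.
From cczcczcczICzzzzzzzzz, 2 further steps: cczcczcczICzzzzzzzzz → cczcczcczcczICzzzzzzzzzzzz → (answer).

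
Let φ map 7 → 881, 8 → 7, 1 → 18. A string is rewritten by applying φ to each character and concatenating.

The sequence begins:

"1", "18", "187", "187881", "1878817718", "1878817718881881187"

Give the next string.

Rewriting the 19 symbols of 1878817718881881187 one by one yields 18 7 881 7 7 18 881 881 18 7 7 7 18 7 7 18 18 7 881; concatenated:

187881771888188118777187718187881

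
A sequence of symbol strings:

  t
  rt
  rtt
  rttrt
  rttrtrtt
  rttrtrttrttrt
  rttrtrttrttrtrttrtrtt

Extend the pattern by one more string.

rttrtrttrttrtrttrtrttrttrtrttrttrt

This is a Fibonacci-style word recurrence s(k) = s(k−1)·s(k−2): e.g. rt·t = rtt.
So term 8 is rttrtrttrttrtrttrtrtt·rttrtrttrttrt.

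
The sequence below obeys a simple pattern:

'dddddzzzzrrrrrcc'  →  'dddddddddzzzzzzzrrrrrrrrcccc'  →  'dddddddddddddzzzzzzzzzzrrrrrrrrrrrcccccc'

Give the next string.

Reading off run lengths: d runs 5, 9, 13; z runs 4, 7, 10; r runs 5, 8, 11; c runs 2, 4, 6 — each is linear in n (n = 1, 2, …).
For the next term, n = 4, so the run lengths are 17, 13, 14, 8.

dddddddddddddddddzzzzzzzzzzzzzrrrrrrrrrrrrrrcccccccc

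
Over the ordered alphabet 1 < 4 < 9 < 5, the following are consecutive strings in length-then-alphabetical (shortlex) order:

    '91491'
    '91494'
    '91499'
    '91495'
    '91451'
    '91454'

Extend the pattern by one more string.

The successor of 91454 increments the rightmost position that isn't already 5 and resets every position after it to 1.

91459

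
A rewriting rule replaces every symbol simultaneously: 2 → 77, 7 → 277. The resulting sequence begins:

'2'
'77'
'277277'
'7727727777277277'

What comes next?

27727777277277772772772772777727727777277277

φ(7727727777277277) expands symbol-by-symbol to 277 277 77 277 277 77 277 277 277 277 77 277 277 77 277 277; joining the 16 pieces gives the next term.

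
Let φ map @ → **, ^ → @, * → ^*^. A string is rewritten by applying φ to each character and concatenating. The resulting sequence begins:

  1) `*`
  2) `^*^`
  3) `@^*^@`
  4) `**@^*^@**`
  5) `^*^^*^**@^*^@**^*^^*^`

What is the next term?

Replace each of the 21 characters of ^*^^*^**@^*^@**^*^^*^ in place — @ ^*^ @ @ ^*^ @ ^*^ ^*^ ** @ ^*^ @ ** ^*^ ^*^ @ ^*^ @ @ ^*^ @ — and concatenate.

@^*^@@^*^@^*^^*^**@^*^@**^*^^*^@^*^@@^*^@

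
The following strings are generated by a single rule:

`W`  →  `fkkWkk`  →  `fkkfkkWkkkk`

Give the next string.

Each term wraps the previous one in fkk on the left and kk on the right.
Applying this once more to fkkfkkWkkkk:

fkkfkkfkkWkkkkkk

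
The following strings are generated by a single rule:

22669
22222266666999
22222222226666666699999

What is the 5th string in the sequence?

Each string has the form 2^{4n-2} 6^{3n-1} 9^{2n-1} (n = 1, 2, …).
For term 5, n = 5, so the run lengths are 18, 14, 9.

22222222222222222266666666666666999999999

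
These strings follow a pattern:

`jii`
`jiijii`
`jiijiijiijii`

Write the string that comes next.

Every step duplicates the string.
Doubling jiijiijiijii:

jiijiijiijiijiijiijiijii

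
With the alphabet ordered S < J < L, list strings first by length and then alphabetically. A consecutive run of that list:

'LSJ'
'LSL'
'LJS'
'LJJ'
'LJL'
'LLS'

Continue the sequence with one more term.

Find the rightmost character of LLS below L, bump it to the next letter, and reset everything to its right to S.

LLJ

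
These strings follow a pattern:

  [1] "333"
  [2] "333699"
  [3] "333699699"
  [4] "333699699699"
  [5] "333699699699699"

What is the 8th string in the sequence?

Each term is the previous one with 699 appended.
From 333699699699699, 3 further steps: 333699699699699 → 333699699699699699 → 333699699699699699699 → (answer).

333699699699699699699699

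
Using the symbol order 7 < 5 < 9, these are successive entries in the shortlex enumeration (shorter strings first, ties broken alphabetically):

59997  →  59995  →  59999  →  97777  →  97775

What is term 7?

Stepping forward 2 times from 97775: 97775 → 97779, then the target.

97757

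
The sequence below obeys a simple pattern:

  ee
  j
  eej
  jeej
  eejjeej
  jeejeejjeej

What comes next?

This is a Fibonacci-style word recurrence s(k) = s(k−2)·s(k−1): e.g. ee·j = eej.
Continuing: eejjeej · jeejeejjeej gives term 7.

eejjeejjeejeejjeej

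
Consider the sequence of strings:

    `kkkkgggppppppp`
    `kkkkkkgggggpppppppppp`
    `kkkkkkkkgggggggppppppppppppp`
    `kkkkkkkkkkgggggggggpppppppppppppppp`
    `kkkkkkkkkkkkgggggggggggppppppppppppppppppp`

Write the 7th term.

Each string has the form k^{2n} g^{2n-1} p^{3n+1}, where the shown terms are n = 2, 3, 4, 5, 6.
For term 7, n = 8, so the run lengths are 16, 15, 25.

kkkkkkkkkkkkkkkkgggggggggggggggppppppppppppppppppppppppp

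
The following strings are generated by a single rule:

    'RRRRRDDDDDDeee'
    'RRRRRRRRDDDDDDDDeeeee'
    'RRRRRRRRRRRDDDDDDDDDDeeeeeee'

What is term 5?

Each string has the form R^{3n-1} D^{2n+2} e^{2n-1}, where the shown terms are n = 2, 3, 4.
Setting n = 6 gives 17, 14, 11 characters in each block.

RRRRRRRRRRRRRRRRRDDDDDDDDDDDDDDeeeeeeeeeee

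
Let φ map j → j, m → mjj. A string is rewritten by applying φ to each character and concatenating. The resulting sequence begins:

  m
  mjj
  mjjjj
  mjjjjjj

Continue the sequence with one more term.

mjjjjjjjj

Apply φ to mjjjjjj symbol by symbol: m→mjj, j→j, j→j, j→j, j→j, j→j, j→j; joined: mjj j j j j j j.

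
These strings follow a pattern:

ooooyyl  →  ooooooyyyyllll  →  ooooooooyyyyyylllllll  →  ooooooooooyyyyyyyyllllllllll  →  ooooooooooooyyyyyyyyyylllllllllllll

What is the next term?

Term n consists of 2n+2 o's, followed by 2n y's, followed by 3n-2 l's (n = 1, 2, …).
Setting n = 6 gives 14, 12, 16 characters in each block.

ooooooooooooooyyyyyyyyyyyyllllllllllllllll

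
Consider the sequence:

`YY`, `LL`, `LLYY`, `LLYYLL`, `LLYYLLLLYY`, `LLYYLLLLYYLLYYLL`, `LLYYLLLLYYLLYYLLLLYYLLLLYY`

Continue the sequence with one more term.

LLYYLLLLYYLLYYLLLLYYLLLLYYLLYYLLLLYYLLYYLL

Each term (from the third on) is the previous term followed by the one before it: term 3 = LL·YY = LLYY.
Continuing: LLYYLLLLYYLLYYLLLLYYLLLLYY · LLYYLLLLYYLLYYLL gives term 8.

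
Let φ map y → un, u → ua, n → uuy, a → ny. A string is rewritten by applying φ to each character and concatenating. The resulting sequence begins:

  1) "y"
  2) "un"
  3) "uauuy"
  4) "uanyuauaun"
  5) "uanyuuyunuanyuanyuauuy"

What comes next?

Applying the rule to each of the 22 symbols of uanyuuyunuanyuanyuauuy gives the pieces ua ny uuy un ua ua un ua uuy ua ny uuy un ua ny uuy un ua ny ua ua un, which concatenate to the answer.

uanyuuyunuauaunuauuyuanyuuyunuanyuuyunuanyuauaun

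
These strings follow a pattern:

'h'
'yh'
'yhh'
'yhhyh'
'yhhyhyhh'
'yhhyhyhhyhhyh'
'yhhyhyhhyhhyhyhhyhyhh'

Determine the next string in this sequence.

This is a Fibonacci-style word recurrence s(k) = s(k−1)·s(k−2): e.g. yh·h = yhh.
The next term joins yhhyhyhhyhhyhyhhyhyhh and yhhyhyhhyhhyh.

yhhyhyhhyhhyhyhhyhyhhyhhyhyhhyhhyh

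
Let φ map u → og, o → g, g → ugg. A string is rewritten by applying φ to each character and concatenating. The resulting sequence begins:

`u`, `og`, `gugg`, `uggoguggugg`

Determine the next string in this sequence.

Rewriting each symbol of uggoguggugg: u→og, g→ugg, g→ugg, o→g, g→ugg, u→og, g→ugg, g→ugg, u→og, g→ugg, g→ugg, which concatenates to og ugg ugg g ugg og ugg ugg og ugg ugg.

ogugguggguggogugguggoguggugg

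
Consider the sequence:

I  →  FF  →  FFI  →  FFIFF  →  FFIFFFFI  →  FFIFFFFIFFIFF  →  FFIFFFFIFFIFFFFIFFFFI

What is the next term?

FFIFFFFIFFIFFFFIFFFFIFFIFFFFIFFIFF

Each term (from the third on) is the previous term followed by the one before it: term 3 = FF·I = FFI.
Continuing: FFIFFFFIFFIFFFFIFFFFI · FFIFFFFIFFIFF gives term 8.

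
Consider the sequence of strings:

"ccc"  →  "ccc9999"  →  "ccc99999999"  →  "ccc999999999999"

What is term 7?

ccc999999999999999999999999

Each term is the previous one with 9999 appended.
From ccc999999999999, 3 further steps: ccc999999999999 → ccc9999999999999999 → ccc99999999999999999999 → (answer).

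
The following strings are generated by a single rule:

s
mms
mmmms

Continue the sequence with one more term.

mmmmmms

Every step adds mm at the front: s(k+1) = mm·s(k).
So the next term is mm·mmmms.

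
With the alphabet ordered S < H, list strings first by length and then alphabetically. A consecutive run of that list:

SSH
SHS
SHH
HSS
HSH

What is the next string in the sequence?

HHS

Treat HSH as a base-2 numeral over the given alphabet and add one, carrying through any trailing H's.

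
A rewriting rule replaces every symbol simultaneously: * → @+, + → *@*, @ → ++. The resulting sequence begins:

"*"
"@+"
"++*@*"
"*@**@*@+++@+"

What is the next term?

@+++@+@+++@+++*@**@**@*++*@*

Expanding *@**@*@+++@+: *→@+, @→++, *→@+, *→@+, @→++, *→@+, @→++, +→*@*, +→*@*, +→*@*, @→++, +→*@*. Concatenated: @+ ++ @+ @+ ++ @+ ++ *@* *@* *@* ++ *@*.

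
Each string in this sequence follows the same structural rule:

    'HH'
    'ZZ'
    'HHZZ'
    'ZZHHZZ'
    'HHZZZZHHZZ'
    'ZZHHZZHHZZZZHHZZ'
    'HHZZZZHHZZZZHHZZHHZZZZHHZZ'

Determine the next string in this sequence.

ZZHHZZHHZZZZHHZZHHZZZZHHZZZZHHZZHHZZZZHHZZ

This is a Fibonacci-style word recurrence s(k) = s(k−2)·s(k−1): e.g. HH·ZZ = HHZZ.
Continuing: ZZHHZZHHZZZZHHZZ · HHZZZZHHZZZZHHZZHHZZZZHHZZ gives term 8.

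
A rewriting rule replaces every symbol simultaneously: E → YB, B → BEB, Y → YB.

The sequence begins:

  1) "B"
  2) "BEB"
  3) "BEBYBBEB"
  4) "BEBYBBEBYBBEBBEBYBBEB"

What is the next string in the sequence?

φ(BEBYBBEBYBBEBBEBYBBEB) expands symbol-by-symbol to BEB YB BEB YB BEB BEB YB BEB YB BEB BEB YB BEB BEB YB BEB YB BEB BEB YB BEB; joining the 21 pieces gives the next term.

BEBYBBEBYBBEBBEBYBBEBYBBEBBEBYBBEBBEBYBBEBYBBEBBEBYBBEB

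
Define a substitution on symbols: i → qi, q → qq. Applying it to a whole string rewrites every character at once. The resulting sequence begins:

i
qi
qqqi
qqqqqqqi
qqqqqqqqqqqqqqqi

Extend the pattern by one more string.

φ(qqqqqqqqqqqqqqqi) expands symbol-by-symbol to qq qq qq qq qq qq qq qq qq qq qq qq qq qq qq qi; joining the 16 pieces gives the next term.

qqqqqqqqqqqqqqqqqqqqqqqqqqqqqqqi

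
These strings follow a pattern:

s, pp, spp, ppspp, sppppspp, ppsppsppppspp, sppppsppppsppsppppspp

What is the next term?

This is a Fibonacci-style word recurrence s(k) = s(k−2)·s(k−1): e.g. s·pp = spp.
Continuing: ppsppsppppspp · sppppsppppsppsppppspp gives term 8.

ppsppsppppsppsppppsppppsppsppppspp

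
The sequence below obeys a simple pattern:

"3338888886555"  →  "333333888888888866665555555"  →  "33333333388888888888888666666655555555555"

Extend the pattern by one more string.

3333333333338888888888888888886666666666555555555555555

Reading off run lengths: 3 runs 3, 6, 9; 8 runs 6, 10, 14; 6 runs 1, 4, 7; 5 runs 3, 7, 11 — each is linear in n (n = 1, 2, …).
Setting n = 4 gives 12, 18, 10, 15 characters in each block.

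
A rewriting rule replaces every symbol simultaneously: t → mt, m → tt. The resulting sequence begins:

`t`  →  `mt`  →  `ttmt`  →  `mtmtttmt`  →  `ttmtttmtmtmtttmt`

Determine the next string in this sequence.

Applying the rule to each of the 16 symbols of ttmtttmtmtmtttmt gives the pieces mt mt tt mt mt mt tt mt tt mt tt mt mt mt tt mt, which concatenate to the answer.

mtmtttmtmtmtttmtttmtttmtmtmtttmt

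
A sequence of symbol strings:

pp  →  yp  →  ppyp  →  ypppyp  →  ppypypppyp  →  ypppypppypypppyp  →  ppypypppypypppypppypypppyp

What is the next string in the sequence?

ypppypppypypppypppypypppypypppypppypypppyp

This is a Fibonacci-style word recurrence s(k) = s(k−2)·s(k−1): e.g. pp·yp = ppyp.
Continuing: ypppypppypypppyp · ppypypppypypppypppypypppyp gives term 8.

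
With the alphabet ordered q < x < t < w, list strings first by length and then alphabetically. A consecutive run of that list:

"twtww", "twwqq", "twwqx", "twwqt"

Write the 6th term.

Advancing 2 positions from twwqt through twwqt → twwqw reaches term 6.

twwxq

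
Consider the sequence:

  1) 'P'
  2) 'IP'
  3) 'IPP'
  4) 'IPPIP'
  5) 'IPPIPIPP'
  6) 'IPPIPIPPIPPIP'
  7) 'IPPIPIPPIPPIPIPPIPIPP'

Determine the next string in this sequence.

This is a Fibonacci-style word recurrence s(k) = s(k−1)·s(k−2): e.g. IP·P = IPP.
Continuing: IPPIPIPPIPPIPIPPIPIPP · IPPIPIPPIPPIP gives term 8.

IPPIPIPPIPPIPIPPIPIPPIPPIPIPPIPPIP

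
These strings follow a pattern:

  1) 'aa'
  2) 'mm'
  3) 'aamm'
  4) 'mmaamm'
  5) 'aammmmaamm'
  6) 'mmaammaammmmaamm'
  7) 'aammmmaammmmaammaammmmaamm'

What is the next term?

Each term (from the third on) is the two preceding terms concatenated in order: term 3 = aa·mm = aamm.
So term 8 is mmaammaammmmaamm·aammmmaammmmaammaammmmaamm.

mmaammaammmmaammaammmmaammmmaammaammmmaamm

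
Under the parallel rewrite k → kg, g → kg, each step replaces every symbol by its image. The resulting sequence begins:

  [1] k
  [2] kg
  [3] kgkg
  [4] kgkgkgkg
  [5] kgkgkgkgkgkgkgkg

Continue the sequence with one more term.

Applying the rule to each of the 16 symbols of kgkgkgkgkgkgkgkg gives the pieces kg kg kg kg kg kg kg kg kg kg kg kg kg kg kg kg, which concatenate to the answer.

kgkgkgkgkgkgkgkgkgkgkgkgkgkgkgkg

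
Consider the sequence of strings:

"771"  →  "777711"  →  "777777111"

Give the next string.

777777771111

Term n consists of 2n 7's, followed by n 1's (n = 1, 2, …).
Setting n = 4 gives 8, 4 characters in each block.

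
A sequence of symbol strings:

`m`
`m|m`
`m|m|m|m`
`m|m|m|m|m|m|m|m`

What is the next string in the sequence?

Every step duplicates the string with '|' between the halves.
Doubling m|m|m|m|m|m|m|m with '|' between the halves:

m|m|m|m|m|m|m|m|m|m|m|m|m|m|m|m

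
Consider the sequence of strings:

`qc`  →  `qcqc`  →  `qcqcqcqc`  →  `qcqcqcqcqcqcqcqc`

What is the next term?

Every step duplicates the string.
Doubling qcqcqcqcqcqcqcqc:

qcqcqcqcqcqcqcqcqcqcqcqcqcqcqcqc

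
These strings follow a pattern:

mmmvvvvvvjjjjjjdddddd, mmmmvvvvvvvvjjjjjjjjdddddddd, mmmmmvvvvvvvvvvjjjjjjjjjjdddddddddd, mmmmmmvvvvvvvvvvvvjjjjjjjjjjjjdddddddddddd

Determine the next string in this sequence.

The n-th term is n m's then 2n v's then 2n j's then 2n d's, where the shown terms are n = 3, 4, 5, 6.
At n = 7 the blocks have lengths 7, 14, 14, 14.

mmmmmmmvvvvvvvvvvvvvvjjjjjjjjjjjjjjdddddddddddddd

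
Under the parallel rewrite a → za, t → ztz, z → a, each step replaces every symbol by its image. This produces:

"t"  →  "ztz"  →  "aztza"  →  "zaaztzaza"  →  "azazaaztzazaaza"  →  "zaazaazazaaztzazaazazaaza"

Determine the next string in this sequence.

Replace each of the 25 characters of zaazaazazaaztzazaazazaaza in place — a za za a za za a za a za za a ztz a za a za za a za a za za a za — and concatenate.

azazaazazaazaazazaaztzazaazazaazaazazaaza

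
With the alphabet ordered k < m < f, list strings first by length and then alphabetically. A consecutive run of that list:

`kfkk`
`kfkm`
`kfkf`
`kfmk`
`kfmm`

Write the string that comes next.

The successor of kfmm increments the rightmost position that isn't already f and resets every position after it to k.

kfmf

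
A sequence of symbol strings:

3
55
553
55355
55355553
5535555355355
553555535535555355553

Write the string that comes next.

5535555355355553555535535555355355

From term 3 onward, concatenate the last term with the second-to-last: 55·3 = 553, 553·55 = 55355, …
The next term joins 553555535535555355553 and 5535555355355.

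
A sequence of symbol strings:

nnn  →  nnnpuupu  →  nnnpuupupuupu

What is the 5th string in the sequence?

The strings grow by a fixed suffix puupu each time.
From nnnpuupupuupu, 2 further steps: nnnpuupupuupu → nnnpuupupuupupuupu → (answer).

nnnpuupupuupupuupupuupu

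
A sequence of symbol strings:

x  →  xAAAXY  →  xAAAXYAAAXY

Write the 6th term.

xAAAXYAAAXYAAAXYAAAXYAAAXY

Each term is the previous one with AAAXY appended.
From xAAAXYAAAXY, 3 further steps: xAAAXYAAAXY → xAAAXYAAAXYAAAXY → xAAAXYAAAXYAAAXYAAAXY → (answer).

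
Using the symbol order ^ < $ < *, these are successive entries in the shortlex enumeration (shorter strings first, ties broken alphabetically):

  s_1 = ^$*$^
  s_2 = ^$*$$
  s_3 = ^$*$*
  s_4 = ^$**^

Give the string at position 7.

^*^^^

Stepping forward 3 times from ^$**^: ^$**^ → ^$**$ → ^$***, then the target.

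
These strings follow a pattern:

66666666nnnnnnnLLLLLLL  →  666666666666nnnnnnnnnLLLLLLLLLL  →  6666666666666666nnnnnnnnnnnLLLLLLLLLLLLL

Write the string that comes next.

Reading off run lengths: 6 runs 8, 12, 16; n runs 7, 9, 11; L runs 7, 10, 13 — each is linear in n, where the shown terms are n = 2, 3, 4.
For the next term, n = 5, so the run lengths are 20, 13, 16.

66666666666666666666nnnnnnnnnnnnnLLLLLLLLLLLLLLLL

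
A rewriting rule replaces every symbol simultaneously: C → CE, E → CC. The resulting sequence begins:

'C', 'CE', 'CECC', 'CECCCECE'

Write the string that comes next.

Apply φ to CECCCECE symbol by symbol: C→CE, E→CC, C→CE, C→CE, C→CE, E→CC, C→CE, E→CC; joined: CE CC CE CE CE CC CE CC.

CECCCECECECCCECC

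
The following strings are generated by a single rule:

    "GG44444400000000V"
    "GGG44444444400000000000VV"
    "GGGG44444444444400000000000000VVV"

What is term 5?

Reading off run lengths: G runs 2, 3, 4; 4 runs 6, 9, 12; 0 runs 8, 11, 14; V runs 1, 2, 3 — each is linear in n, where the shown terms are n = 2, 3, 4.
For term 5, n = 6, so the run lengths are 6, 18, 20, 5.

GGGGGG44444444444444444400000000000000000000VVVVV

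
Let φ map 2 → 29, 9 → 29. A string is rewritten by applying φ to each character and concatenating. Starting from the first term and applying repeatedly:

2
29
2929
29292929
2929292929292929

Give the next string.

29292929292929292929292929292929

Replace each of the 16 characters of 2929292929292929 in place — 29 29 29 29 29 29 29 29 29 29 29 29 29 29 29 29 — and concatenate.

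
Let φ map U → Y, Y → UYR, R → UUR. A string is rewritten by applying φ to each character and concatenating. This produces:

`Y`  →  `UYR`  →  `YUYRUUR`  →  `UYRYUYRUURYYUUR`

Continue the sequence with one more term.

Applying the rule to each of the 15 symbols of UYRYUYRUURYYUUR gives the pieces Y UYR UUR UYR Y UYR UUR Y Y UUR UYR UYR Y Y UUR, which concatenate to the answer.

YUYRUURUYRYUYRUURYYUURUYRUYRYYUUR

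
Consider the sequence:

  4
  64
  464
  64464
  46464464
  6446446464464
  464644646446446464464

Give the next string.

6446446464464464644646446446464464

This is a Fibonacci-style word recurrence s(k) = s(k−2)·s(k−1): e.g. 4·64 = 464.
Continuing: 6446446464464 · 464644646446446464464 gives term 8.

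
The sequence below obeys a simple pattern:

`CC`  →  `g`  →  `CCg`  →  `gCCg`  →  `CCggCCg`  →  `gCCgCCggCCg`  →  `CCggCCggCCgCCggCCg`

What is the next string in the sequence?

gCCgCCggCCgCCggCCggCCgCCggCCg

This is a Fibonacci-style word recurrence s(k) = s(k−2)·s(k−1): e.g. CC·g = CCg.
Continuing: gCCgCCggCCg · CCggCCggCCgCCggCCg gives term 8.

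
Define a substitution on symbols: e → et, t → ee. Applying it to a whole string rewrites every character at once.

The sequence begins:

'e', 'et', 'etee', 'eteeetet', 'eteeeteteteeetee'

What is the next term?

φ(eteeeteteteeetee) expands symbol-by-symbol to et ee et et et ee et ee et ee et et et ee et et; joining the 16 pieces gives the next term.

eteeeteteteeeteeeteeeteteteeetet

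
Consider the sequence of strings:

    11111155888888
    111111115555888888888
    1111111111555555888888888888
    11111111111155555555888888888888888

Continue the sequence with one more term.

Reading off run lengths: 1 runs 6, 8, 10, 12; 5 runs 2, 4, 6, 8; 8 runs 6, 9, 12, 15 — each is linear in n, where the shown terms are n = 2, 3, 4, 5.
For the next term, n = 6, so the run lengths are 14, 10, 18.

111111111111115555555555888888888888888888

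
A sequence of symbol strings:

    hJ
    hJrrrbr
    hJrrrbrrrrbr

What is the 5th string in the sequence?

hJrrrbrrrrbrrrrbrrrrbr

Each term is the previous one with rrrbr appended.
From hJrrrbrrrrbr, 2 further steps: hJrrrbrrrrbr → hJrrrbrrrrbrrrrbr → (answer).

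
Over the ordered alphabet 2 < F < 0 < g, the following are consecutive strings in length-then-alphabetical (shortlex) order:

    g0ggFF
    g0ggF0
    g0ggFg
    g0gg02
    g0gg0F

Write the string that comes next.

g0gg00

The successor of g0gg0F increments the rightmost position that isn't already g and resets every position after it to 2.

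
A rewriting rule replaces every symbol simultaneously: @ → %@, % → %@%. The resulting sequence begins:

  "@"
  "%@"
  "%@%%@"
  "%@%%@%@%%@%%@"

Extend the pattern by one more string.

Rewriting the 13 symbols of %@%%@%@%%@%%@ one by one yields %@% %@ %@% %@% %@ %@% %@ %@% %@% %@ %@% %@% %@; concatenated:

%@%%@%@%%@%%@%@%%@%@%%@%%@%@%%@%%@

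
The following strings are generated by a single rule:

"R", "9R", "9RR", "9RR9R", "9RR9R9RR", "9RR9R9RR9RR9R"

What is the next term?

9RR9R9RR9RR9R9RR9R9RR

This is a Fibonacci-style word recurrence s(k) = s(k−1)·s(k−2): e.g. 9R·R = 9RR.
The next term joins 9RR9R9RR9RR9R and 9RR9R9RR.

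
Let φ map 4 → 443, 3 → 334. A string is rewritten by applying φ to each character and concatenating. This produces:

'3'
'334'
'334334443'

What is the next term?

334334443334334443443443334

Apply φ to 334334443 symbol by symbol: 3→334, 3→334, 4→443, 3→334, 3→334, 4→443, 4→443, 4→443, 3→334; joined: 334 334 443 334 334 443 443 443 334.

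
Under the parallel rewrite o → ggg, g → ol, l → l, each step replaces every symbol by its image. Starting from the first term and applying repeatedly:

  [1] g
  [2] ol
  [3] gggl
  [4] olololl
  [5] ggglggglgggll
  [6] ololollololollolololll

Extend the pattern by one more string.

ggglggglgggllggglggglgggllggglggglggglll

Replace each of the 22 characters of ololollololollolololll in place — ggg l ggg l ggg l l ggg l ggg l ggg l l ggg l ggg l ggg l l l — and concatenate.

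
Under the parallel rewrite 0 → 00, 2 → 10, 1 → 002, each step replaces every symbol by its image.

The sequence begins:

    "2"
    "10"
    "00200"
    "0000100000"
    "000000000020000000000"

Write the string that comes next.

000000000000000000001000000000000000000000

Replace each of the 21 characters of 000000000020000000000 in place — 00 00 00 00 00 00 00 00 00 00 10 00 00 00 00 00 00 00 00 00 00 — and concatenate.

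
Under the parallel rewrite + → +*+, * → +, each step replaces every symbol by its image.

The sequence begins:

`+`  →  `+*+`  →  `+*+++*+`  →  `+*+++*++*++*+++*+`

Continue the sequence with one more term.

Rewriting the 17 symbols of +*+++*++*++*+++*+ one by one yields +*+ + +*+ +*+ +*+ + +*+ +*+ + +*+ +*+ + +*+ +*+ +*+ + +*+; concatenated:

+*+++*++*++*+++*++*+++*++*+++*++*++*+++*+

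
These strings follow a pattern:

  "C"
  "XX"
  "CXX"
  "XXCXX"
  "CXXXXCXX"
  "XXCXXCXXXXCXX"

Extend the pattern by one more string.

CXXXXCXXXXCXXCXXXXCXX

This is a Fibonacci-style word recurrence s(k) = s(k−2)·s(k−1): e.g. C·XX = CXX.
The next term joins CXXXXCXX and XXCXXCXXXXCXX.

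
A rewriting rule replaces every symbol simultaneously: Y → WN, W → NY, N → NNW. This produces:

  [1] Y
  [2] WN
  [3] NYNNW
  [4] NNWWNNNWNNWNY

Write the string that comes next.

Replace each of the 13 characters of NNWWNNNWNNWNY in place — NNW NNW NY NY NNW NNW NNW NY NNW NNW NY NNW WN — and concatenate.

NNWNNWNYNYNNWNNWNNWNYNNWNNWNYNNWWN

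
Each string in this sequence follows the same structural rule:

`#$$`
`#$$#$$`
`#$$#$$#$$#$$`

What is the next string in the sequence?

Every step duplicates the string.
So the next term is two copies of #$$#$$#$$#$$.

#$$#$$#$$#$$#$$#$$#$$#$$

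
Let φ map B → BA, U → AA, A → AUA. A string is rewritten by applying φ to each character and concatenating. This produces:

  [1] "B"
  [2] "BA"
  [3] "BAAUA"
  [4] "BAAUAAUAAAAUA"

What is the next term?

BAAUAAUAAAAUAAUAAAAUAAUAAUAAUAAAAUA

Replace each of the 13 characters of BAAUAAUAAAAUA in place — BA AUA AUA AA AUA AUA AA AUA AUA AUA AUA AA AUA — and concatenate.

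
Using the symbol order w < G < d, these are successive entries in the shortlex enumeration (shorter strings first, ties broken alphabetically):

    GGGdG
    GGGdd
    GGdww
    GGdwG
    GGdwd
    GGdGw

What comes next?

Find the rightmost character of GGdGw below d, bump it to the next letter, and reset everything to its right to w.

GGdGG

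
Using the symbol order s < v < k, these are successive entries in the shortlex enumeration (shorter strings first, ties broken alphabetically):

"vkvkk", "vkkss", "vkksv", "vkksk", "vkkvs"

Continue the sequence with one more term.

vkkvv

Treat vkkvs as a base-3 numeral over the given alphabet and add one, carrying through any trailing k's.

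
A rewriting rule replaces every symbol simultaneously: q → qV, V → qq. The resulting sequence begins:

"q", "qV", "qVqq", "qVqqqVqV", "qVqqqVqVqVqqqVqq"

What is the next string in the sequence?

Replace each of the 16 characters of qVqqqVqVqVqqqVqq in place — qV qq qV qV qV qq qV qq qV qq qV qV qV qq qV qV — and concatenate.

qVqqqVqVqVqqqVqqqVqqqVqVqVqqqVqV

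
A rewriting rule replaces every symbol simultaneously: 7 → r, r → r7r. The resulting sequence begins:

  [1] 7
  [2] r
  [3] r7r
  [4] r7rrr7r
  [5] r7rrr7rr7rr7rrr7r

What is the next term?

φ(r7rrr7rr7rr7rrr7r) expands symbol-by-symbol to r7r r r7r r7r r7r r r7r r7r r r7r r7r r r7r r7r r7r r r7r; joining the 17 pieces gives the next term.

r7rrr7rr7rr7rrr7rr7rrr7rr7rrr7rr7rr7rrr7r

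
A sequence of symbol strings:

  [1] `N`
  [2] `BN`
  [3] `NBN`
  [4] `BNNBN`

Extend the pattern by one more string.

NBNBNNBN

From term 3 onward, concatenate the second-to-last term with the last: N·BN = NBN, BN·NBN = BNNBN, …
The next term joins NBN and BNNBN.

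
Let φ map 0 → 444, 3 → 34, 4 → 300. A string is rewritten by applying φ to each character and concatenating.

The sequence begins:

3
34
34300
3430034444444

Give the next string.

343003444444434300300300300300300300

φ(3430034444444) expands symbol-by-symbol to 34 300 34 444 444 34 300 300 300 300 300 300 300; joining the 13 pieces gives the next term.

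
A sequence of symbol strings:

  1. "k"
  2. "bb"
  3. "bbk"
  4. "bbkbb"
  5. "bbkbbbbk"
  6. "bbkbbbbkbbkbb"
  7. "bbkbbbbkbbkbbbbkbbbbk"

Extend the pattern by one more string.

bbkbbbbkbbkbbbbkbbbbkbbkbbbbkbbkbb

This is a Fibonacci-style word recurrence s(k) = s(k−1)·s(k−2): e.g. bb·k = bbk.
Continuing: bbkbbbbkbbkbbbbkbbbbk · bbkbbbbkbbkbb gives term 8.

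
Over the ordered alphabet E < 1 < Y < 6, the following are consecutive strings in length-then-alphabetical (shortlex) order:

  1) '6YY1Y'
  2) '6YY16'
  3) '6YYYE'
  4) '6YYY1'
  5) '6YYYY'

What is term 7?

6YY6E

Stepping forward 2 times from 6YYYY: 6YYYY → 6YYY6, then the target.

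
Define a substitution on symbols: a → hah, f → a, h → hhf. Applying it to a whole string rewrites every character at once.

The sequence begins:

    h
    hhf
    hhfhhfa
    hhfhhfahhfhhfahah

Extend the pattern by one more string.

Rewriting the 17 symbols of hhfhhfahhfhhfahah one by one yields hhf hhf a hhf hhf a hah hhf hhf a hhf hhf a hah hhf hah hhf; concatenated:

hhfhhfahhfhhfahahhhfhhfahhfhhfahahhhfhahhhf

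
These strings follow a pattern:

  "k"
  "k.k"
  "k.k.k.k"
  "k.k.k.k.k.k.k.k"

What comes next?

Each string is two copies of the previous one joined by '.'.
Doubling k.k.k.k.k.k.k.k with '.' between the halves:

k.k.k.k.k.k.k.k.k.k.k.k.k.k.k.k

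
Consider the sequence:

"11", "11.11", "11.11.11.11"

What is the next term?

s(k+1) = s(k)·.·s(k) — each term doubles the last with '.' between the halves.
So the next term is two copies of 11.11.11.11 with '.' between the halves.

11.11.11.11.11.11.11.11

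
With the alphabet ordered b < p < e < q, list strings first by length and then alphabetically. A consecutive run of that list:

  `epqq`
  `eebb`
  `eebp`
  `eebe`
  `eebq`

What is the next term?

eepb

The successor of eebq increments the rightmost position that isn't already q and resets every position after it to b.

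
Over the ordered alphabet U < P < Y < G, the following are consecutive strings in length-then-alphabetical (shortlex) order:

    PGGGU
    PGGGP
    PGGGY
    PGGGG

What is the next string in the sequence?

YUUUU

The successor of PGGGG increments the rightmost position that isn't already G and resets every position after it to U.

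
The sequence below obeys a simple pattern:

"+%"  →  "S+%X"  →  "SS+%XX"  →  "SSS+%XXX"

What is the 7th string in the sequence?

SSSSSS+%XXXXXX

Every step adds S to the front and X to the end of the previous string.
From SSS+%XXX, 3 further steps: SSS+%XXX → SSSS+%XXXX → SSSSS+%XXXXX → (answer).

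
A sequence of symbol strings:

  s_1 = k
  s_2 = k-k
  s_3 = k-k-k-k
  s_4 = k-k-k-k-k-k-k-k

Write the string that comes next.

Each string is two copies of the previous one joined by '-'.
Doubling k-k-k-k-k-k-k-k with '-' between the halves:

k-k-k-k-k-k-k-k-k-k-k-k-k-k-k-k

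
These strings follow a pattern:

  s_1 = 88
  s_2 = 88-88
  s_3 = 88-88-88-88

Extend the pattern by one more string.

s(k+1) = s(k)·-·s(k) — each term doubles the last with '-' between the halves.
Doubling 88-88-88-88 with '-' between the halves:

88-88-88-88-88-88-88-88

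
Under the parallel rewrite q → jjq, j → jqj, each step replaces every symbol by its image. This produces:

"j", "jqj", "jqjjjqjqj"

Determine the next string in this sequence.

jqjjjqjqjjqjjqjjjqjqjjjqjqj

Expanding jqjjjqjqj: j→jqj, q→jjq, j→jqj, j→jqj, j→jqj, q→jjq, j→jqj, q→jjq, j→jqj. Concatenated: jqj jjq jqj jqj jqj jjq jqj jjq jqj.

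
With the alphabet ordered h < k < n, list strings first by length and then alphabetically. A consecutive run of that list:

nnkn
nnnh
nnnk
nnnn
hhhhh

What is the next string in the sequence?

The successor of hhhhh increments the rightmost position that isn't already n and resets every position after it to h.

hhhhk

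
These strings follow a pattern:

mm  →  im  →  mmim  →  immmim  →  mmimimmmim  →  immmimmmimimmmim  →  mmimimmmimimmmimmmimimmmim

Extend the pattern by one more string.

This is a Fibonacci-style word recurrence s(k) = s(k−2)·s(k−1): e.g. mm·im = mmim.
So term 8 is immmimmmimimmmim·mmimimmmimimmmimmmimimmmim.

immmimmmimimmmimmmimimmmimimmmimmmimimmmim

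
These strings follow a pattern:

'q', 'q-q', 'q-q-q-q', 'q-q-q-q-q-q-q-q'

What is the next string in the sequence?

q-q-q-q-q-q-q-q-q-q-q-q-q-q-q-q

s(k+1) = s(k)·-·s(k) — each term doubles the last with '-' between the halves.
One more doubling of q-q-q-q-q-q-q-q gives the answer.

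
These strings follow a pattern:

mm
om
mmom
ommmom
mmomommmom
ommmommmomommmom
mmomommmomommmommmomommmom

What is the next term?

ommmommmomommmommmomommmomommmommmomommmom

This is a Fibonacci-style word recurrence s(k) = s(k−2)·s(k−1): e.g. mm·om = mmom.
Continuing: ommmommmomommmom · mmomommmomommmommmomommmom gives term 8.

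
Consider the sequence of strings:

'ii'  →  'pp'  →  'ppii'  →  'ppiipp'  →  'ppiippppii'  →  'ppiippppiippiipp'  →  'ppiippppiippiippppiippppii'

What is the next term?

ppiippppiippiippppiippppiippiippppiippiipp

This is a Fibonacci-style word recurrence s(k) = s(k−1)·s(k−2): e.g. pp·ii = ppii.
The next term joins ppiippppiippiippppiippppii and ppiippppiippiipp.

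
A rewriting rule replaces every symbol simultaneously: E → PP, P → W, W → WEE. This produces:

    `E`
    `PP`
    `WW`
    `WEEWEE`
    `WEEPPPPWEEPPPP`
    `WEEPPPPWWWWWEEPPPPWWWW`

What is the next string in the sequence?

WEEPPPPWWWWWEEWEEWEEWEEWEEPPPPWWWWWEEWEEWEEWEE

φ(WEEPPPPWWWWWEEPPPPWWWW) expands symbol-by-symbol to WEE PP PP W W W W WEE WEE WEE WEE WEE PP PP W W W W WEE WEE WEE WEE; joining the 22 pieces gives the next term.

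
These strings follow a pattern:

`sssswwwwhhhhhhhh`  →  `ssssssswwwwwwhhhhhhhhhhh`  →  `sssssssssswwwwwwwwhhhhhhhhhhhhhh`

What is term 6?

ssssssssssssssssssswwwwwwwwwwwwwwhhhhhhhhhhhhhhhhhhhhhhh

The n-th term is 3n-2 s's then 2n w's then 3n+2 h's, where the shown terms are n = 2, 3, 4.
Setting n = 7 gives 19, 14, 23 characters in each block.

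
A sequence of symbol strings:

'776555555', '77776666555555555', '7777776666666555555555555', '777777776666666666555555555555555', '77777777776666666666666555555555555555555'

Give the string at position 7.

The n-th term is 2n 7's then 3n-2 6's then 3n+3 5's (n = 1, 2, …).
Setting n = 7 gives 14, 19, 24 characters in each block.

777777777777776666666666666666666555555555555555555555555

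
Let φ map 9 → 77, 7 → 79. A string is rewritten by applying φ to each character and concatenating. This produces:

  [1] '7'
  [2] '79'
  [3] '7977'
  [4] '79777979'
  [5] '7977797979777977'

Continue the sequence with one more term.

79777979797779777977797979777979

φ(7977797979777977) expands symbol-by-symbol to 79 77 79 79 79 77 79 77 79 77 79 79 79 77 79 79; joining the 16 pieces gives the next term.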